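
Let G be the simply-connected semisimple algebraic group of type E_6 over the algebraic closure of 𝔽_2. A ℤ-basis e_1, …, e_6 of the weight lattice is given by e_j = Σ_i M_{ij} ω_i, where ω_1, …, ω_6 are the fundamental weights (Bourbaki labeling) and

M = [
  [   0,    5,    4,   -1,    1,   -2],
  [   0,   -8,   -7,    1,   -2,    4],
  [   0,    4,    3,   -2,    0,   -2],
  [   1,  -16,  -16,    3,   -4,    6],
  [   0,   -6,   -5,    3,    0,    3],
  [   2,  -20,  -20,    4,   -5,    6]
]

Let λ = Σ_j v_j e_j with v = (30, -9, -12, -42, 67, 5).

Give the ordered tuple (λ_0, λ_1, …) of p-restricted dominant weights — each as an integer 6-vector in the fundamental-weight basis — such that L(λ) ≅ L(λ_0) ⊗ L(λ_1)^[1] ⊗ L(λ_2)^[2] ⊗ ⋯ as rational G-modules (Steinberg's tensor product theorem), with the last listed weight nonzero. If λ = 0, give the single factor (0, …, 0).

((0, 0, 0, 0, 1, 1), (1, 0, 1, 1, 1, 1), (1, 0, 0, 0, 0, 1))

In the fundamental-weight basis, λ has coordinates c = M·v (v = (30, -9, -12, -42, 67, 5)):
  c_1 = 0*30 + 5*-9 + 4*-12 + -1*-42 + 1*67 + -2*5 = 6
  c_2 = 0*30 + -8*-9 + -7*-12 + 1*-42 + -2*67 + 4*5 = 0
  c_3 = 0*30 + 4*-9 + 3*-12 + -2*-42 + 0*67 + -2*5 = 2
  c_4 = 1*30 + -16*-9 + -16*-12 + 3*-42 + -4*67 + 6*5 = 2
  c_5 = 0*30 + -6*-9 + -5*-12 + 3*-42 + 0*67 + 3*5 = 3
  c_6 = 2*30 + -20*-9 + -20*-12 + 4*-42 + -5*67 + 6*5 = 7
Writing each c_i in base p = 2:
  c_1 = 6 = 0·2^0 + 1·2^1 + 1·2^2
  c_2 = 0
  c_3 = 2 = 0·2^0 + 1·2^1
  c_4 = 2 = 0·2^0 + 1·2^1
  c_5 = 3 = 1·2^0 + 1·2^1
  c_6 = 7 = 1·2^0 + 1·2^1 + 1·2^2
Factor λ_0 = (0, 0, 0, 0, 1, 1)
Factor λ_1 = (1, 0, 1, 1, 1, 1)
Factor λ_2 = (1, 0, 0, 0, 0, 1)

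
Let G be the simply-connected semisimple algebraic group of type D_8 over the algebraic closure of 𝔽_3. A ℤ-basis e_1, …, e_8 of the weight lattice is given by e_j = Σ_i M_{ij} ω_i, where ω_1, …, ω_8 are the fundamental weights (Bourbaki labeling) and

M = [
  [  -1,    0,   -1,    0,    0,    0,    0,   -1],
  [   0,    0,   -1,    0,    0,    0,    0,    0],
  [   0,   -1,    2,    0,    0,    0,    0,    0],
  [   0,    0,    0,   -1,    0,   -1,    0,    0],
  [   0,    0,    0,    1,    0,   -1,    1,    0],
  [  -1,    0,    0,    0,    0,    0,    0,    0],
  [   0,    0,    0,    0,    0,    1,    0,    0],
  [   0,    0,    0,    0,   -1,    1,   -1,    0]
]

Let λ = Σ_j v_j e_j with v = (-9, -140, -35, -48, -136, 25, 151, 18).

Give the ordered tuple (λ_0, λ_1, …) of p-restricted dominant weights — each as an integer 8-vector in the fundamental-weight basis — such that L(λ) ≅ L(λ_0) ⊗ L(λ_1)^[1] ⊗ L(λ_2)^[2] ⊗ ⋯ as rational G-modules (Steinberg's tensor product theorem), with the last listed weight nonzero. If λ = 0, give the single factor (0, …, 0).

Converting to the ω-basis (c_i = row i of M dotted with v = (-9, -140, -35, -48, -136, 25, 151, 18)):
  c_1 = (-1)·(-9) + (0)·(-140) + (-1)·(-35) + (0)·(-48) + (0)·(-136) + (0)·(25) + (0)·(151) + (-1)·(18) = 26
  c_2 = (0)·(-9) + (0)·(-140) + (-1)·(-35) + (0)·(-48) + (0)·(-136) + (0)·(25) + (0)·(151) + (0)·(18) = 35
  c_3 = (0)·(-9) + (-1)·(-140) + (2)·(-35) + (0)·(-48) + (0)·(-136) + (0)·(25) + (0)·(151) + (0)·(18) = 70
  c_4 = (0)·(-9) + (0)·(-140) + (0)·(-35) + (-1)·(-48) + (0)·(-136) + (-1)·(25) + (0)·(151) + (0)·(18) = 23
  c_5 = (0)·(-9) + (0)·(-140) + (0)·(-35) + (1)·(-48) + (0)·(-136) + (-1)·(25) + (1)·(151) + (0)·(18) = 78
  c_6 = (-1)·(-9) + (0)·(-140) + (0)·(-35) + (0)·(-48) + (0)·(-136) + (0)·(25) + (0)·(151) + (0)·(18) = 9
  c_7 = (0)·(-9) + (0)·(-140) + (0)·(-35) + (0)·(-48) + (0)·(-136) + (1)·(25) + (0)·(151) + (0)·(18) = 25
  c_8 = (0)·(-9) + (0)·(-140) + (0)·(-35) + (0)·(-48) + (-1)·(-136) + (1)·(25) + (-1)·(151) + (0)·(18) = 10
Base-3 expansion of each c_i:
  c_1 = 26 = 2·3^0 + 2·3^1 + 2·3^2
  c_2 = 35 = 2·3^0 + 2·3^1 + 0·3^2 + 1·3^3
  c_3 = 70 = 1·3^0 + 2·3^1 + 1·3^2 + 2·3^3
  c_4 = 23 = 2·3^0 + 1·3^1 + 2·3^2
  c_5 = 78 = 0·3^0 + 2·3^1 + 2·3^2 + 2·3^3
  c_6 = 9 = 0·3^0 + 0·3^1 + 1·3^2
  c_7 = 25 = 1·3^0 + 2·3^1 + 2·3^2
  c_8 = 10 = 1·3^0 + 0·3^1 + 1·3^2
Factor λ_0 = (2, 2, 1, 2, 0, 0, 1, 1)
Factor λ_1 = (2, 2, 2, 1, 2, 0, 2, 0)
Factor λ_2 = (2, 0, 1, 2, 2, 1, 2, 1)
Factor λ_3 = (0, 1, 2, 0, 2, 0, 0, 0)

((2, 2, 1, 2, 0, 0, 1, 1), (2, 2, 2, 1, 2, 0, 2, 0), (2, 0, 1, 2, 2, 1, 2, 1), (0, 1, 2, 0, 2, 0, 0, 0))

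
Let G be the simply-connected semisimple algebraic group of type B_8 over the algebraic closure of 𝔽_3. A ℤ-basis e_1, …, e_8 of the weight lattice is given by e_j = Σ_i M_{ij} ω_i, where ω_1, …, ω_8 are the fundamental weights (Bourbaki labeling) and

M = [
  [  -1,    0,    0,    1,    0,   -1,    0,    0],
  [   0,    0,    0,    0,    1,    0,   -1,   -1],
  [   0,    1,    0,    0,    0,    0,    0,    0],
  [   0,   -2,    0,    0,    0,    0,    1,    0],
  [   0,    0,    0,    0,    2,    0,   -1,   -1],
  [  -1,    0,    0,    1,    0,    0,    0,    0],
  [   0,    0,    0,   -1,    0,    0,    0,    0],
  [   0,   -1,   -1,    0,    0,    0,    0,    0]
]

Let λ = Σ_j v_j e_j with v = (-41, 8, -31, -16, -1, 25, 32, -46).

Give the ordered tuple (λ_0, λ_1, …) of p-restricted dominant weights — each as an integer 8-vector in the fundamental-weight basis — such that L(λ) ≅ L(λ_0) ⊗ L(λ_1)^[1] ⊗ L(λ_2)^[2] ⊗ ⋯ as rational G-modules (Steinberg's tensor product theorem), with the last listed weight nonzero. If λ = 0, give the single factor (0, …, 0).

In the fundamental-weight basis, λ has coordinates c = M·v (v = (-41, 8, -31, -16, -1, 25, 32, -46)):
  c_1 = -1*-41 + 0*8 + 0*-31 + 1*-16 + 0*-1 + -1*25 + 0*32 + 0*-46 = 0
  c_2 = 0*-41 + 0*8 + 0*-31 + 0*-16 + 1*-1 + 0*25 + -1*32 + -1*-46 = 13
  c_3 = 0*-41 + 1*8 + 0*-31 + 0*-16 + 0*-1 + 0*25 + 0*32 + 0*-46 = 8
  c_4 = 0*-41 + -2*8 + 0*-31 + 0*-16 + 0*-1 + 0*25 + 1*32 + 0*-46 = 16
  c_5 = 0*-41 + 0*8 + 0*-31 + 0*-16 + 2*-1 + 0*25 + -1*32 + -1*-46 = 12
  c_6 = -1*-41 + 0*8 + 0*-31 + 1*-16 + 0*-1 + 0*25 + 0*32 + 0*-46 = 25
  c_7 = 0*-41 + 0*8 + 0*-31 + -1*-16 + 0*-1 + 0*25 + 0*32 + 0*-46 = 16
  c_8 = 0*-41 + -1*8 + -1*-31 + 0*-16 + 0*-1 + 0*25 + 0*32 + 0*-46 = 23
Expand coordinatewise in base 3:
  c_1 = 0
  c_2 = 13 = 1·3^0 + 1·3^1 + 1·3^2
  c_3 = 8 = 2·3^0 + 2·3^1
  c_4 = 16 = 1·3^0 + 2·3^1 + 1·3^2
  c_5 = 12 = 0·3^0 + 1·3^1 + 1·3^2
  c_6 = 25 = 1·3^0 + 2·3^1 + 2·3^2
  c_7 = 16 = 1·3^0 + 2·3^1 + 1·3^2
  c_8 = 23 = 2·3^0 + 1·3^1 + 2·3^2
p-restricted factor λ_0 = (0, 1, 2, 1, 0, 1, 1, 2)
p-restricted factor λ_1 = (0, 1, 2, 2, 1, 2, 2, 1)
p-restricted factor λ_2 = (0, 1, 0, 1, 1, 2, 1, 2)

((0, 1, 2, 1, 0, 1, 1, 2), (0, 1, 2, 2, 1, 2, 2, 1), (0, 1, 0, 1, 1, 2, 1, 2))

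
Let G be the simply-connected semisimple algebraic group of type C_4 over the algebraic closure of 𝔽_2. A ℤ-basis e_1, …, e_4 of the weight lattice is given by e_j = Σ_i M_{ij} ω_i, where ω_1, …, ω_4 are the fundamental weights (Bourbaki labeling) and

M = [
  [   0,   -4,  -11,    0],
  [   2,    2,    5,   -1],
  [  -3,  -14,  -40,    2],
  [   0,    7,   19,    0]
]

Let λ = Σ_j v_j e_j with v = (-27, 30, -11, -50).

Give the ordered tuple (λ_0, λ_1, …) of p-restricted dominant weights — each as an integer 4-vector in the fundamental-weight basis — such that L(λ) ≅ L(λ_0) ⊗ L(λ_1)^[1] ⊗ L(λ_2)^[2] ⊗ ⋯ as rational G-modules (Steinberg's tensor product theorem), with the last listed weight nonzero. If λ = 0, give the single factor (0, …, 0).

ω-coordinates c = M·v, v = (-27, 30, -11, -50):
  c_1 = (0)·(-27) + (-4)·(30) + (-11)·(-11) + (0)·(-50) = 1
  c_2 = (2)·(-27) + 2·30 + (5)·(-11) + (-1)·(-50) = 1
  c_3 = (-3)·(-27) + (-14)·(30) + (-40)·(-11) + (2)·(-50) = 1
  c_4 = (0)·(-27) + 7·30 + (19)·(-11) + (0)·(-50) = 1
Expand coordinatewise in base 2:
  c_1 = 1 = 1·2^0
  c_2 = 1 = 1·2^0
  c_3 = 1 = 1·2^0
  c_4 = 1 = 1·2^0
p-restricted factor λ_0 = (1, 1, 1, 1)

((1, 1, 1, 1),)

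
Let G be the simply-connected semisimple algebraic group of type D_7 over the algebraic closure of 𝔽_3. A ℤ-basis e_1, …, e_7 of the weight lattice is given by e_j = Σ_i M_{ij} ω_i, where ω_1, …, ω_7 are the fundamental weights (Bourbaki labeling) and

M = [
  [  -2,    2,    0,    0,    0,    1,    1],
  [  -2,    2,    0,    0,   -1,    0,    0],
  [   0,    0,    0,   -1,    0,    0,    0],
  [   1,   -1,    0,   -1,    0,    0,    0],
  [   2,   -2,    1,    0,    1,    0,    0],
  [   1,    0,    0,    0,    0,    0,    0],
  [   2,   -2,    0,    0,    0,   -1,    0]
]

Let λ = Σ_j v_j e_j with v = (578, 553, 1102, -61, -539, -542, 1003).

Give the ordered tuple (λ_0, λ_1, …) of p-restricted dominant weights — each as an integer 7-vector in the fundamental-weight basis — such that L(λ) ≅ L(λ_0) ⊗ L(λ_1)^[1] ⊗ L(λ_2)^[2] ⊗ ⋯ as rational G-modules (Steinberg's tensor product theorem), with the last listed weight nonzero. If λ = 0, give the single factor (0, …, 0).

Converting to the ω-basis (c_i = row i of M dotted with v = (578, 553, 1102, -61, -539, -542, 1003)):
  c_1 = -2*578 + 2*553 + 0*1102 + 0*-61 + 0*-539 + 1*-542 + 1*1003 = 411
  c_2 = -2*578 + 2*553 + 0*1102 + 0*-61 + -1*-539 + 0*-542 + 0*1003 = 489
  c_3 = 0*578 + 0*553 + 0*1102 + -1*-61 + 0*-539 + 0*-542 + 0*1003 = 61
  c_4 = 1*578 + -1*553 + 0*1102 + -1*-61 + 0*-539 + 0*-542 + 0*1003 = 86
  c_5 = 2*578 + -2*553 + 1*1102 + 0*-61 + 1*-539 + 0*-542 + 0*1003 = 613
  c_6 = 1*578 + 0*553 + 0*1102 + 0*-61 + 0*-539 + 0*-542 + 0*1003 = 578
  c_7 = 2*578 + -2*553 + 0*1102 + 0*-61 + 0*-539 + -1*-542 + 0*1003 = 592
Base-3 expansion of each c_i:
  c_1 = 411 = 0·3^0 + 2·3^1 + 0·3^2 + 0·3^3 + 2·3^4 + 1·3^5
  c_2 = 489 = 0·3^0 + 1·3^1 + 0·3^2 + 0·3^3 + 0·3^4 + 2·3^5
  c_3 = 61 = 1·3^0 + 2·3^1 + 0·3^2 + 2·3^3
  c_4 = 86 = 2·3^0 + 1·3^1 + 0·3^2 + 0·3^3 + 1·3^4
  c_5 = 613 = 1·3^0 + 0·3^1 + 2·3^2 + 1·3^3 + 1·3^4 + 2·3^5
  c_6 = 578 = 2·3^0 + 0·3^1 + 1·3^2 + 0·3^3 + 1·3^4 + 2·3^5
  c_7 = 592 = 1·3^0 + 2·3^1 + 2·3^2 + 0·3^3 + 1·3^4 + 2·3^5
Factor λ_0 = (0, 0, 1, 2, 1, 2, 1)
Factor λ_1 = (2, 1, 2, 1, 0, 0, 2)
Factor λ_2 = (0, 0, 0, 0, 2, 1, 2)
Factor λ_3 = (0, 0, 2, 0, 1, 0, 0)
Factor λ_4 = (2, 0, 0, 1, 1, 1, 1)
Factor λ_5 = (1, 2, 0, 0, 2, 2, 2)

((0, 0, 1, 2, 1, 2, 1), (2, 1, 2, 1, 0, 0, 2), (0, 0, 0, 0, 2, 1, 2), (0, 0, 2, 0, 1, 0, 0), (2, 0, 0, 1, 1, 1, 1), (1, 2, 0, 0, 2, 2, 2))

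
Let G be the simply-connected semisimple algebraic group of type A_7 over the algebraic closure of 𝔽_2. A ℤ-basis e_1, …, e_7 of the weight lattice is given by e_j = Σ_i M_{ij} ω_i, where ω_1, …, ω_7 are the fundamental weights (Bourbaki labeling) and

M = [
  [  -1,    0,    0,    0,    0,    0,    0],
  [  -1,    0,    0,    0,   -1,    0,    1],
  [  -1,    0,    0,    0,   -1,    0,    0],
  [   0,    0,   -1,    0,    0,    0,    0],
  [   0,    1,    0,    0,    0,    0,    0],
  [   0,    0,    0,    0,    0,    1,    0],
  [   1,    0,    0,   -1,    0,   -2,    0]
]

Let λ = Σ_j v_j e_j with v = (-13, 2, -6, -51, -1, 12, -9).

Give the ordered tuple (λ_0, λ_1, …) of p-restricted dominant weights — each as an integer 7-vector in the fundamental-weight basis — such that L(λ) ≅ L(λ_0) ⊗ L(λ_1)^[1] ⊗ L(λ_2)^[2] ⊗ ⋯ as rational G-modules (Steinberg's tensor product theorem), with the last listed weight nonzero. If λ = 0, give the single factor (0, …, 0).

((1, 1, 0, 0, 0, 0, 0), (0, 0, 1, 1, 1, 0, 1), (1, 1, 1, 1, 0, 1, 1), (1, 0, 1, 0, 0, 1, 1))

Change of basis e → ω: c = M·v where v = (-13, 2, -6, -51, -1, 12, -9):
  c_1 = -1*-13 + 0*2 + 0*-6 + 0*-51 + 0*-1 + 0*12 + 0*-9 = 13
  c_2 = -1*-13 + 0*2 + 0*-6 + 0*-51 + -1*-1 + 0*12 + 1*-9 = 5
  c_3 = -1*-13 + 0*2 + 0*-6 + 0*-51 + -1*-1 + 0*12 + 0*-9 = 14
  c_4 = 0*-13 + 0*2 + -1*-6 + 0*-51 + 0*-1 + 0*12 + 0*-9 = 6
  c_5 = 0*-13 + 1*2 + 0*-6 + 0*-51 + 0*-1 + 0*12 + 0*-9 = 2
  c_6 = 0*-13 + 0*2 + 0*-6 + 0*-51 + 0*-1 + 1*12 + 0*-9 = 12
  c_7 = 1*-13 + 0*2 + 0*-6 + -1*-51 + 0*-1 + -2*12 + 0*-9 = 14
p = 2; digits c_i = Σ_j d_{ij}·2^j, 0 ≤ d_{ij} < 2:
  c_1 = 13 = 1·2^0 + 0·2^1 + 1·2^2 + 1·2^3
  c_2 = 5 = 1·2^0 + 0·2^1 + 1·2^2
  c_3 = 14 = 0·2^0 + 1·2^1 + 1·2^2 + 1·2^3
  c_4 = 6 = 0·2^0 + 1·2^1 + 1·2^2
  c_5 = 2 = 0·2^0 + 1·2^1
  c_6 = 12 = 0·2^0 + 0·2^1 + 1·2^2 + 1·2^3
  c_7 = 14 = 0·2^0 + 1·2^1 + 1·2^2 + 1·2^3
p-restricted factor λ_0 = (1, 1, 0, 0, 0, 0, 0)
p-restricted factor λ_1 = (0, 0, 1, 1, 1, 0, 1)
p-restricted factor λ_2 = (1, 1, 1, 1, 0, 1, 1)
p-restricted factor λ_3 = (1, 0, 1, 0, 0, 1, 1)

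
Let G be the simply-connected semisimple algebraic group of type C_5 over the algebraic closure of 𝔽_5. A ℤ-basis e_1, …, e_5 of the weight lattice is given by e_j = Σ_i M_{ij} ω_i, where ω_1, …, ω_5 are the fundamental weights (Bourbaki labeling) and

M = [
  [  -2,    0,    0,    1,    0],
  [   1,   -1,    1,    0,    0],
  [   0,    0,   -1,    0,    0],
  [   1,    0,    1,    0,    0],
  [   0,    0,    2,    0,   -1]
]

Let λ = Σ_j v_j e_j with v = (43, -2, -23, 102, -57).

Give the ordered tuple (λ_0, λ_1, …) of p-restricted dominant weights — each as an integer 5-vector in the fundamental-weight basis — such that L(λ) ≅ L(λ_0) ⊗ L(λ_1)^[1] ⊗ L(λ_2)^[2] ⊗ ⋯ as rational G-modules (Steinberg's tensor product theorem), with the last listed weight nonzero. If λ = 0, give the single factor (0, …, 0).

((1, 2, 3, 0, 1), (3, 4, 4, 4, 2))

Change of basis e → ω: c = M·v where v = (43, -2, -23, 102, -57):
  c_1 = (-2)·(43) + (0)·(-2) + (0)·(-23) + 1·102 + (0)·(-57) = 16
  c_2 = 1·43 + (-1)·(-2) + (1)·(-23) + 0·102 + (0)·(-57) = 22
  c_3 = 0·43 + (0)·(-2) + (-1)·(-23) + 0·102 + (0)·(-57) = 23
  c_4 = 1·43 + (0)·(-2) + (1)·(-23) + 0·102 + (0)·(-57) = 20
  c_5 = 0·43 + (0)·(-2) + (2)·(-23) + 0·102 + (-1)·(-57) = 11
Expand coordinatewise in base 5:
  c_1 = 16 = 1·5^0 + 3·5^1
  c_2 = 22 = 2·5^0 + 4·5^1
  c_3 = 23 = 3·5^0 + 4·5^1
  c_4 = 20 = 0·5^0 + 4·5^1
  c_5 = 11 = 1·5^0 + 2·5^1
p-restricted factor λ_0 = (1, 2, 3, 0, 1)
p-restricted factor λ_1 = (3, 4, 4, 4, 2)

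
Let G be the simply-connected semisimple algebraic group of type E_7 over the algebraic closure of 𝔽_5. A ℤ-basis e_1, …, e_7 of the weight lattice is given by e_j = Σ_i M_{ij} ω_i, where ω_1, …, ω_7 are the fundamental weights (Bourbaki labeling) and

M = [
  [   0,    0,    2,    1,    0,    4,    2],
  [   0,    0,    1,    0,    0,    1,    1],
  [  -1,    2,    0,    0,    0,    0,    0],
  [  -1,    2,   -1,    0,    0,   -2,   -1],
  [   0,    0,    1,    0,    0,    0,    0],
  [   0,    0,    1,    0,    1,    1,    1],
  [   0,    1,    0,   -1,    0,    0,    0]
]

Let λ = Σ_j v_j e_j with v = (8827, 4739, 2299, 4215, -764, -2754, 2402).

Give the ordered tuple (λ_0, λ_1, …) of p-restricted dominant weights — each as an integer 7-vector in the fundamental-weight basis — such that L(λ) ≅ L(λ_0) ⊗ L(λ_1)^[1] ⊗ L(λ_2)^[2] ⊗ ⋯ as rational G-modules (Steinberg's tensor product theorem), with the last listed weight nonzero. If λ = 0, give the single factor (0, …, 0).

Change of basis e → ω: c = M·v where v = (8827, 4739, 2299, 4215, -764, -2754, 2402):
  c_1 = (0)·(8827) + (0)·(4739) + (2)·(2299) + (1)·(4215) + (0)·(-764) + (4)·(-2754) + (2)·(2402) = 2601
  c_2 = (0)·(8827) + (0)·(4739) + (1)·(2299) + (0)·(4215) + (0)·(-764) + (1)·(-2754) + (1)·(2402) = 1947
  c_3 = (-1)·(8827) + (2)·(4739) + (0)·(2299) + (0)·(4215) + (0)·(-764) + (0)·(-2754) + (0)·(2402) = 651
  c_4 = (-1)·(8827) + (2)·(4739) + (-1)·(2299) + (0)·(4215) + (0)·(-764) + (-2)·(-2754) + (-1)·(2402) = 1458
  c_5 = (0)·(8827) + (0)·(4739) + (1)·(2299) + (0)·(4215) + (0)·(-764) + (0)·(-2754) + (0)·(2402) = 2299
  c_6 = (0)·(8827) + (0)·(4739) + (1)·(2299) + (0)·(4215) + (1)·(-764) + (1)·(-2754) + (1)·(2402) = 1183
  c_7 = (0)·(8827) + (1)·(4739) + (0)·(2299) + (-1)·(4215) + (0)·(-764) + (0)·(-2754) + (0)·(2402) = 524
Writing each c_i in base p = 5:
  c_1 = 2601 = 1·5^0 + 0·5^1 + 4·5^2 + 0·5^3 + 4·5^4
  c_2 = 1947 = 2·5^0 + 4·5^1 + 2·5^2 + 0·5^3 + 3·5^4
  c_3 = 651 = 1·5^0 + 0·5^1 + 1·5^2 + 0·5^3 + 1·5^4
  c_4 = 1458 = 3·5^0 + 1·5^1 + 3·5^2 + 1·5^3 + 2·5^4
  c_5 = 2299 = 4·5^0 + 4·5^1 + 1·5^2 + 3·5^3 + 3·5^4
  c_6 = 1183 = 3·5^0 + 1·5^1 + 2·5^2 + 4·5^3 + 1·5^4
  c_7 = 524 = 4·5^0 + 4·5^1 + 0·5^2 + 4·5^3
λ_0 = (1, 2, 1, 3, 4, 3, 4)
λ_1 = (0, 4, 0, 1, 4, 1, 4)
λ_2 = (4, 2, 1, 3, 1, 2, 0)
λ_3 = (0, 0, 0, 1, 3, 4, 4)
λ_4 = (4, 3, 1, 2, 3, 1, 0)

((1, 2, 1, 3, 4, 3, 4), (0, 4, 0, 1, 4, 1, 4), (4, 2, 1, 3, 1, 2, 0), (0, 0, 0, 1, 3, 4, 4), (4, 3, 1, 2, 3, 1, 0))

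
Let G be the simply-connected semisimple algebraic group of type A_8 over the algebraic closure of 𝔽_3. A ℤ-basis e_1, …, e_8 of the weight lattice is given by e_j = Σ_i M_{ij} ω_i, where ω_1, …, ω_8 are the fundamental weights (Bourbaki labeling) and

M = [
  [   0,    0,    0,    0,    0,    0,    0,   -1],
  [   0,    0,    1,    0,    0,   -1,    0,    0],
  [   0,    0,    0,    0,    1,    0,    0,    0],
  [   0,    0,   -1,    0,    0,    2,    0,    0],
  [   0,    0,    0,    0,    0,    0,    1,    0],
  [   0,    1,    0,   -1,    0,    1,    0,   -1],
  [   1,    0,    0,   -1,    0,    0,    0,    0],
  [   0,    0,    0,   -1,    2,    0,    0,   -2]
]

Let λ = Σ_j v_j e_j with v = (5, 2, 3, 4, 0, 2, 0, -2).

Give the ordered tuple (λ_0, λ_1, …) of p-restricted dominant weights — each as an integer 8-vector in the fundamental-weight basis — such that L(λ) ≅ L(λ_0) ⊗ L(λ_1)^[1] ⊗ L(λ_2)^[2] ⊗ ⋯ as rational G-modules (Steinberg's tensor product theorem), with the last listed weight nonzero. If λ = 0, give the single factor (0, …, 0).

((2, 1, 0, 1, 0, 2, 1, 0),)

In the fundamental-weight basis, λ has coordinates c = M·v (v = (5, 2, 3, 4, 0, 2, 0, -2)):
  c_1 = (0)·(5) + (0)·(2) + (0)·(3) + (0)·(4) + (0)·(0) + (0)·(2) + (0)·(0) + (-1)·(-2) = 2
  c_2 = (0)·(5) + (0)·(2) + (1)·(3) + (0)·(4) + (0)·(0) + (-1)·(2) + (0)·(0) + (0)·(-2) = 1
  c_3 = (0)·(5) + (0)·(2) + (0)·(3) + (0)·(4) + (1)·(0) + (0)·(2) + (0)·(0) + (0)·(-2) = 0
  c_4 = (0)·(5) + (0)·(2) + (-1)·(3) + (0)·(4) + (0)·(0) + (2)·(2) + (0)·(0) + (0)·(-2) = 1
  c_5 = (0)·(5) + (0)·(2) + (0)·(3) + (0)·(4) + (0)·(0) + (0)·(2) + (1)·(0) + (0)·(-2) = 0
  c_6 = (0)·(5) + (1)·(2) + (0)·(3) + (-1)·(4) + (0)·(0) + (1)·(2) + (0)·(0) + (-1)·(-2) = 2
  c_7 = (1)·(5) + (0)·(2) + (0)·(3) + (-1)·(4) + (0)·(0) + (0)·(2) + (0)·(0) + (0)·(-2) = 1
  c_8 = (0)·(5) + (0)·(2) + (0)·(3) + (-1)·(4) + (2)·(0) + (0)·(2) + (0)·(0) + (-2)·(-2) = 0
Writing each c_i in base p = 3:
  c_1 = 2 = 2·3^0
  c_2 = 1 = 1·3^0
  c_3 = 0
  c_4 = 1 = 1·3^0
  c_5 = 0
  c_6 = 2 = 2·3^0
  c_7 = 1 = 1·3^0
  c_8 = 0
p-restricted factor λ_0 = (2, 1, 0, 1, 0, 2, 1, 0)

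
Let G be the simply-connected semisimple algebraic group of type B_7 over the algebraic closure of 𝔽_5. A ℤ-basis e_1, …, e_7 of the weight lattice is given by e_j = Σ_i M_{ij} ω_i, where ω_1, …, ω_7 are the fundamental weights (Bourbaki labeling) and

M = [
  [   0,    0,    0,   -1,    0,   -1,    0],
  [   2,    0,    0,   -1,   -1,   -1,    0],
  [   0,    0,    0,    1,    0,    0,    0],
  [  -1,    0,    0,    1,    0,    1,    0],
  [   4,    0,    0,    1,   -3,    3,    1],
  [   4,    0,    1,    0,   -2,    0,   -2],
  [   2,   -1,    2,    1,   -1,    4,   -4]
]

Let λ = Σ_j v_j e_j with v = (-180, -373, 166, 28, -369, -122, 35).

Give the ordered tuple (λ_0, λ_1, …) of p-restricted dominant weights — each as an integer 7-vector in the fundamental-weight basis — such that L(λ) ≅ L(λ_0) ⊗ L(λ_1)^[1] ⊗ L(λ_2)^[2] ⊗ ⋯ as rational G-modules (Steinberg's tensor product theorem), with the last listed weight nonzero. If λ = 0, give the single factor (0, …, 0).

In the fundamental-weight basis, λ has coordinates c = M·v (v = (-180, -373, 166, 28, -369, -122, 35)):
  c_1 = 0*-180 + 0*-373 + 0*166 + -1*28 + 0*-369 + -1*-122 + 0*35 = 94
  c_2 = 2*-180 + 0*-373 + 0*166 + -1*28 + -1*-369 + -1*-122 + 0*35 = 103
  c_3 = 0*-180 + 0*-373 + 0*166 + 1*28 + 0*-369 + 0*-122 + 0*35 = 28
  c_4 = -1*-180 + 0*-373 + 0*166 + 1*28 + 0*-369 + 1*-122 + 0*35 = 86
  c_5 = 4*-180 + 0*-373 + 0*166 + 1*28 + -3*-369 + 3*-122 + 1*35 = 84
  c_6 = 4*-180 + 0*-373 + 1*166 + 0*28 + -2*-369 + 0*-122 + -2*35 = 114
  c_7 = 2*-180 + -1*-373 + 2*166 + 1*28 + -1*-369 + 4*-122 + -4*35 = 114
p = 5; digits c_i = Σ_j d_{ij}·5^j, 0 ≤ d_{ij} < 5:
  c_1 = 94 = 4·5^0 + 3·5^1 + 3·5^2
  c_2 = 103 = 3·5^0 + 0·5^1 + 4·5^2
  c_3 = 28 = 3·5^0 + 0·5^1 + 1·5^2
  c_4 = 86 = 1·5^0 + 2·5^1 + 3·5^2
  c_5 = 84 = 4·5^0 + 1·5^1 + 3·5^2
  c_6 = 114 = 4·5^0 + 2·5^1 + 4·5^2
  c_7 = 114 = 4·5^0 + 2·5^1 + 4·5^2
p-restricted factor λ_0 = (4, 3, 3, 1, 4, 4, 4)
p-restricted factor λ_1 = (3, 0, 0, 2, 1, 2, 2)
p-restricted factor λ_2 = (3, 4, 1, 3, 3, 4, 4)

((4, 3, 3, 1, 4, 4, 4), (3, 0, 0, 2, 1, 2, 2), (3, 4, 1, 3, 3, 4, 4))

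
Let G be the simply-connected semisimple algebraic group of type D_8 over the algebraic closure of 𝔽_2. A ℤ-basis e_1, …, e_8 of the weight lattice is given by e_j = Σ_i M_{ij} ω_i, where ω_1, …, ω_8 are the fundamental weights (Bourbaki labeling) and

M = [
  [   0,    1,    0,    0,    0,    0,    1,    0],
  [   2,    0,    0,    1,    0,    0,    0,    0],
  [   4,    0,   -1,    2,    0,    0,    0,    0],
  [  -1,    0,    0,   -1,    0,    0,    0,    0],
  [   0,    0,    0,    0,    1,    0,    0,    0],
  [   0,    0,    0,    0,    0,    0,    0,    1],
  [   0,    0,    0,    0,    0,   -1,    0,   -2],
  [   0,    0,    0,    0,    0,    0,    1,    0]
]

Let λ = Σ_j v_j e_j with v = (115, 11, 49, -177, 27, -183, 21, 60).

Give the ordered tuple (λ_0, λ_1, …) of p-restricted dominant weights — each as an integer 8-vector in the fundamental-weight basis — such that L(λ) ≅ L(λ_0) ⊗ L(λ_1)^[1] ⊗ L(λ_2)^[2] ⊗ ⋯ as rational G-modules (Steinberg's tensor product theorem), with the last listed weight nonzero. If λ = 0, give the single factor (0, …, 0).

((0, 1, 1, 0, 1, 0, 1, 1), (0, 0, 0, 1, 1, 0, 1, 0), (0, 1, 0, 1, 0, 1, 1, 1), (0, 0, 1, 1, 1, 1, 1, 0), (0, 1, 1, 1, 1, 1, 1, 1), (1, 1, 1, 1, 0, 1, 1, 0))

In the fundamental-weight basis, λ has coordinates c = M·v (v = (115, 11, 49, -177, 27, -183, 21, 60)):
  c_1 = (0)·(115) + (1)·(11) + (0)·(49) + (0)·(-177) + (0)·(27) + (0)·(-183) + (1)·(21) + (0)·(60) = 32
  c_2 = (2)·(115) + (0)·(11) + (0)·(49) + (1)·(-177) + (0)·(27) + (0)·(-183) + (0)·(21) + (0)·(60) = 53
  c_3 = (4)·(115) + (0)·(11) + (-1)·(49) + (2)·(-177) + (0)·(27) + (0)·(-183) + (0)·(21) + (0)·(60) = 57
  c_4 = (-1)·(115) + (0)·(11) + (0)·(49) + (-1)·(-177) + (0)·(27) + (0)·(-183) + (0)·(21) + (0)·(60) = 62
  c_5 = (0)·(115) + (0)·(11) + (0)·(49) + (0)·(-177) + (1)·(27) + (0)·(-183) + (0)·(21) + (0)·(60) = 27
  c_6 = (0)·(115) + (0)·(11) + (0)·(49) + (0)·(-177) + (0)·(27) + (0)·(-183) + (0)·(21) + (1)·(60) = 60
  c_7 = (0)·(115) + (0)·(11) + (0)·(49) + (0)·(-177) + (0)·(27) + (-1)·(-183) + (0)·(21) + (-2)·(60) = 63
  c_8 = (0)·(115) + (0)·(11) + (0)·(49) + (0)·(-177) + (0)·(27) + (0)·(-183) + (1)·(21) + (0)·(60) = 21
p = 2; digits c_i = Σ_j d_{ij}·2^j, 0 ≤ d_{ij} < 2:
  c_1 = 32 = 0·2^0 + 0·2^1 + 0·2^2 + 0·2^3 + 0·2^4 + 1·2^5
  c_2 = 53 = 1·2^0 + 0·2^1 + 1·2^2 + 0·2^3 + 1·2^4 + 1·2^5
  c_3 = 57 = 1·2^0 + 0·2^1 + 0·2^2 + 1·2^3 + 1·2^4 + 1·2^5
  c_4 = 62 = 0·2^0 + 1·2^1 + 1·2^2 + 1·2^3 + 1·2^4 + 1·2^5
  c_5 = 27 = 1·2^0 + 1·2^1 + 0·2^2 + 1·2^3 + 1·2^4
  c_6 = 60 = 0·2^0 + 0·2^1 + 1·2^2 + 1·2^3 + 1·2^4 + 1·2^5
  c_7 = 63 = 1·2^0 + 1·2^1 + 1·2^2 + 1·2^3 + 1·2^4 + 1·2^5
  c_8 = 21 = 1·2^0 + 0·2^1 + 1·2^2 + 0·2^3 + 1·2^4
Factor λ_0 = (0, 1, 1, 0, 1, 0, 1, 1)
Factor λ_1 = (0, 0, 0, 1, 1, 0, 1, 0)
Factor λ_2 = (0, 1, 0, 1, 0, 1, 1, 1)
Factor λ_3 = (0, 0, 1, 1, 1, 1, 1, 0)
Factor λ_4 = (0, 1, 1, 1, 1, 1, 1, 1)
Factor λ_5 = (1, 1, 1, 1, 0, 1, 1, 0)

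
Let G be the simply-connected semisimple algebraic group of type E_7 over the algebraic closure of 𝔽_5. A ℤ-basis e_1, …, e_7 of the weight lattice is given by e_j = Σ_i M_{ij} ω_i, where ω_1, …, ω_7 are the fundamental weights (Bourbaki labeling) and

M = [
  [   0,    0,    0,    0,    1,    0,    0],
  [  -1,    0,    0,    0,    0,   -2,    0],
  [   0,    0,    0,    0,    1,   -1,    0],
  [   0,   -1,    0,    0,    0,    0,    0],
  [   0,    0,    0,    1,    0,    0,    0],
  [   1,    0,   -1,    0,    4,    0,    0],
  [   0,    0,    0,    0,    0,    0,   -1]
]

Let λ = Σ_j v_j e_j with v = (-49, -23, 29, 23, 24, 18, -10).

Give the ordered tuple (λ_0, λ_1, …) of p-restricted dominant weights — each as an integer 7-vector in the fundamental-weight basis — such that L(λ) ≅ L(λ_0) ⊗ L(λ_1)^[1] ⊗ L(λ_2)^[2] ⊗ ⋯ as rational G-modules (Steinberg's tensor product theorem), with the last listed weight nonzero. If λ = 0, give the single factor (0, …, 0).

((4, 3, 1, 3, 3, 3, 0), (4, 2, 1, 4, 4, 3, 2))

In the fundamental-weight basis, λ has coordinates c = M·v (v = (-49, -23, 29, 23, 24, 18, -10)):
  c_1 = 0*-49 + 0*-23 + 0*29 + 0*23 + 1*24 + 0*18 + 0*-10 = 24
  c_2 = -1*-49 + 0*-23 + 0*29 + 0*23 + 0*24 + -2*18 + 0*-10 = 13
  c_3 = 0*-49 + 0*-23 + 0*29 + 0*23 + 1*24 + -1*18 + 0*-10 = 6
  c_4 = 0*-49 + -1*-23 + 0*29 + 0*23 + 0*24 + 0*18 + 0*-10 = 23
  c_5 = 0*-49 + 0*-23 + 0*29 + 1*23 + 0*24 + 0*18 + 0*-10 = 23
  c_6 = 1*-49 + 0*-23 + -1*29 + 0*23 + 4*24 + 0*18 + 0*-10 = 18
  c_7 = 0*-49 + 0*-23 + 0*29 + 0*23 + 0*24 + 0*18 + -1*-10 = 10
Expand coordinatewise in base 5:
  c_1 = 24 = 4·5^0 + 4·5^1
  c_2 = 13 = 3·5^0 + 2·5^1
  c_3 = 6 = 1·5^0 + 1·5^1
  c_4 = 23 = 3·5^0 + 4·5^1
  c_5 = 23 = 3·5^0 + 4·5^1
  c_6 = 18 = 3·5^0 + 3·5^1
  c_7 = 10 = 0·5^0 + 2·5^1
λ_0 = (4, 3, 1, 3, 3, 3, 0)
λ_1 = (4, 2, 1, 4, 4, 3, 2)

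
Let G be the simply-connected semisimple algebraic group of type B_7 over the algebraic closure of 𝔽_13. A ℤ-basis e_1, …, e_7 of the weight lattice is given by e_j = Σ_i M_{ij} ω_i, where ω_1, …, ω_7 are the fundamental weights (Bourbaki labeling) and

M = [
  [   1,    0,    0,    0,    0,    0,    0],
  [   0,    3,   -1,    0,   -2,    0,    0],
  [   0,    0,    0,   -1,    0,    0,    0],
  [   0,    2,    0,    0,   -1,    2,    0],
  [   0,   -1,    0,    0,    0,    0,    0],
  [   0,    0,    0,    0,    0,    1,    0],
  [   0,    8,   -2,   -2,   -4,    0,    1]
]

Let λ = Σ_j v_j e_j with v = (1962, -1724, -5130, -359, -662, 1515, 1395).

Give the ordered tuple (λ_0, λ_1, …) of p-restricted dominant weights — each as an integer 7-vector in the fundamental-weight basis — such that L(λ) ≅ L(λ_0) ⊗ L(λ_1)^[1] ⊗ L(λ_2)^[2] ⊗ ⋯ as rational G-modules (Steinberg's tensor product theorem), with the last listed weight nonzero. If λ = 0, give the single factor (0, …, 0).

In the fundamental-weight basis, λ has coordinates c = M·v (v = (1962, -1724, -5130, -359, -662, 1515, 1395)):
  c_1 = (1)·(1962) + (0)·(-1724) + (0)·(-5130) + (0)·(-359) + (0)·(-662) + (0)·(1515) + (0)·(1395) = 1962
  c_2 = (0)·(1962) + (3)·(-1724) + (-1)·(-5130) + (0)·(-359) + (-2)·(-662) + (0)·(1515) + (0)·(1395) = 1282
  c_3 = (0)·(1962) + (0)·(-1724) + (0)·(-5130) + (-1)·(-359) + (0)·(-662) + (0)·(1515) + (0)·(1395) = 359
  c_4 = (0)·(1962) + (2)·(-1724) + (0)·(-5130) + (0)·(-359) + (-1)·(-662) + (2)·(1515) + (0)·(1395) = 244
  c_5 = (0)·(1962) + (-1)·(-1724) + (0)·(-5130) + (0)·(-359) + (0)·(-662) + (0)·(1515) + (0)·(1395) = 1724
  c_6 = (0)·(1962) + (0)·(-1724) + (0)·(-5130) + (0)·(-359) + (0)·(-662) + (1)·(1515) + (0)·(1395) = 1515
  c_7 = (0)·(1962) + (8)·(-1724) + (-2)·(-5130) + (-2)·(-359) + (-4)·(-662) + (0)·(1515) + (1)·(1395) = 1229
Expand coordinatewise in base 13:
  c_1 = 1962 = 12·13^0 + 7·13^1 + 11·13^2
  c_2 = 1282 = 8·13^0 + 7·13^1 + 7·13^2
  c_3 = 359 = 8·13^0 + 1·13^1 + 2·13^2
  c_4 = 244 = 10·13^0 + 5·13^1 + 1·13^2
  c_5 = 1724 = 8·13^0 + 2·13^1 + 10·13^2
  c_6 = 1515 = 7·13^0 + 12·13^1 + 8·13^2
  c_7 = 1229 = 7·13^0 + 3·13^1 + 7·13^2
λ_0 = (12, 8, 8, 10, 8, 7, 7)
λ_1 = (7, 7, 1, 5, 2, 12, 3)
λ_2 = (11, 7, 2, 1, 10, 8, 7)

((12, 8, 8, 10, 8, 7, 7), (7, 7, 1, 5, 2, 12, 3), (11, 7, 2, 1, 10, 8, 7))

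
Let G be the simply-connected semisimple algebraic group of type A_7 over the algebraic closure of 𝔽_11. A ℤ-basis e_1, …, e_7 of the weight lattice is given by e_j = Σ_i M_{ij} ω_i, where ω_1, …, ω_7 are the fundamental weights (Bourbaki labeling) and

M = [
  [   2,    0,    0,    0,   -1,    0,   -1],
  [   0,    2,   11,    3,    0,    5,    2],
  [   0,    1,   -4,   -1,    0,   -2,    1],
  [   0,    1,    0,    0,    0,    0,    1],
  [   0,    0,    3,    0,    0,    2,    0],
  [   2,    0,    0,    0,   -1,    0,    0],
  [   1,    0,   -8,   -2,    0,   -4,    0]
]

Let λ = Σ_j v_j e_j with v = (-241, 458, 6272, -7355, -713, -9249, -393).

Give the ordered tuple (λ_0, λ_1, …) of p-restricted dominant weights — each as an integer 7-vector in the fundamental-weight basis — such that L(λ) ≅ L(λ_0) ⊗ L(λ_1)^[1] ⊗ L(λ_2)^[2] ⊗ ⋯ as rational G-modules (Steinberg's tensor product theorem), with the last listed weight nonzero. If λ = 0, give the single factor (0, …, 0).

Converting to the ω-basis (c_i = row i of M dotted with v = (-241, 458, 6272, -7355, -713, -9249, -393)):
  c_1 = 2*-241 + 0*458 + 0*6272 + 0*-7355 + -1*-713 + 0*-9249 + -1*-393 = 624
  c_2 = 0*-241 + 2*458 + 11*6272 + 3*-7355 + 0*-713 + 5*-9249 + 2*-393 = 812
  c_3 = 0*-241 + 1*458 + -4*6272 + -1*-7355 + 0*-713 + -2*-9249 + 1*-393 = 830
  c_4 = 0*-241 + 1*458 + 0*6272 + 0*-7355 + 0*-713 + 0*-9249 + 1*-393 = 65
  c_5 = 0*-241 + 0*458 + 3*6272 + 0*-7355 + 0*-713 + 2*-9249 + 0*-393 = 318
  c_6 = 2*-241 + 0*458 + 0*6272 + 0*-7355 + -1*-713 + 0*-9249 + 0*-393 = 231
  c_7 = 1*-241 + 0*458 + -8*6272 + -2*-7355 + 0*-713 + -4*-9249 + 0*-393 = 1289
Expand coordinatewise in base 11:
  c_1 = 624 = 8·11^0 + 1·11^1 + 5·11^2
  c_2 = 812 = 9·11^0 + 7·11^1 + 6·11^2
  c_3 = 830 = 5·11^0 + 9·11^1 + 6·11^2
  c_4 = 65 = 10·11^0 + 5·11^1
  c_5 = 318 = 10·11^0 + 6·11^1 + 2·11^2
  c_6 = 231 = 0·11^0 + 10·11^1 + 1·11^2
  c_7 = 1289 = 2·11^0 + 7·11^1 + 10·11^2
p-restricted factor λ_0 = (8, 9, 5, 10, 10, 0, 2)
p-restricted factor λ_1 = (1, 7, 9, 5, 6, 10, 7)
p-restricted factor λ_2 = (5, 6, 6, 0, 2, 1, 10)

((8, 9, 5, 10, 10, 0, 2), (1, 7, 9, 5, 6, 10, 7), (5, 6, 6, 0, 2, 1, 10))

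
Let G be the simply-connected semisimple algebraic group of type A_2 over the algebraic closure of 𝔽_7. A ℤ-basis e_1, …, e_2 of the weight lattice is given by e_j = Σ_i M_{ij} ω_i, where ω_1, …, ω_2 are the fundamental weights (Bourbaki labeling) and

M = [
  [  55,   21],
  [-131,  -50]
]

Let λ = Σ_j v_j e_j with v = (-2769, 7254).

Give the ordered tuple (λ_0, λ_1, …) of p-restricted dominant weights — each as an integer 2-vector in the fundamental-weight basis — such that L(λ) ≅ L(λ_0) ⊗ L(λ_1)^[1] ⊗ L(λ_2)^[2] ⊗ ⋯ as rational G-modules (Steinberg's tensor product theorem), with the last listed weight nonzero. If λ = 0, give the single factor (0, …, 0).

((4, 4), (5, 5))

Converting to the ω-basis (c_i = row i of M dotted with v = (-2769, 7254)):
  c_1 = (55)·(-2769) + (21)·(7254) = 39
  c_2 = (-131)·(-2769) + (-50)·(7254) = 39
Base-7 expansion of each c_i:
  c_1 = 39 = 4·7^0 + 5·7^1
  c_2 = 39 = 4·7^0 + 5·7^1
Factor λ_0 = (4, 4)
Factor λ_1 = (5, 5)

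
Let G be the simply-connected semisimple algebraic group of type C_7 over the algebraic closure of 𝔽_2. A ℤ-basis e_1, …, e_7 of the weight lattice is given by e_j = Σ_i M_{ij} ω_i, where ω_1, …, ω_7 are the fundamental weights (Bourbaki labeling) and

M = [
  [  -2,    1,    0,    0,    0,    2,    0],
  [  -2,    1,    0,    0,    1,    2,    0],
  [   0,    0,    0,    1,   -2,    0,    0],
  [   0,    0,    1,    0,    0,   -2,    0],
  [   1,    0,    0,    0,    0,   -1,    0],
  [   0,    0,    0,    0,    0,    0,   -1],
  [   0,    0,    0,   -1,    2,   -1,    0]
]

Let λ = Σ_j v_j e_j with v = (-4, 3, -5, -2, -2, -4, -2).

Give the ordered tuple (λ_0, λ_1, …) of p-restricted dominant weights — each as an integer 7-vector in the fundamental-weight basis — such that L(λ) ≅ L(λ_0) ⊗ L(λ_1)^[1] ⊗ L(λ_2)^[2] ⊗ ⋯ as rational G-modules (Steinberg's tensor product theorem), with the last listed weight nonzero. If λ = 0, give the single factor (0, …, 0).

In the fundamental-weight basis, λ has coordinates c = M·v (v = (-4, 3, -5, -2, -2, -4, -2)):
  c_1 = (-2)·(-4) + 1·3 + (0)·(-5) + (0)·(-2) + (0)·(-2) + (2)·(-4) + (0)·(-2) = 3
  c_2 = (-2)·(-4) + 1·3 + (0)·(-5) + (0)·(-2) + (1)·(-2) + (2)·(-4) + (0)·(-2) = 1
  c_3 = (0)·(-4) + 0·3 + (0)·(-5) + (1)·(-2) + (-2)·(-2) + (0)·(-4) + (0)·(-2) = 2
  c_4 = (0)·(-4) + 0·3 + (1)·(-5) + (0)·(-2) + (0)·(-2) + (-2)·(-4) + (0)·(-2) = 3
  c_5 = (1)·(-4) + 0·3 + (0)·(-5) + (0)·(-2) + (0)·(-2) + (-1)·(-4) + (0)·(-2) = 0
  c_6 = (0)·(-4) + 0·3 + (0)·(-5) + (0)·(-2) + (0)·(-2) + (0)·(-4) + (-1)·(-2) = 2
  c_7 = (0)·(-4) + 0·3 + (0)·(-5) + (-1)·(-2) + (2)·(-2) + (-1)·(-4) + (0)·(-2) = 2
p = 2; digits c_i = Σ_j d_{ij}·2^j, 0 ≤ d_{ij} < 2:
  c_1 = 3 = 1·2^0 + 1·2^1
  c_2 = 1 = 1·2^0
  c_3 = 2 = 0·2^0 + 1·2^1
  c_4 = 3 = 1·2^0 + 1·2^1
  c_5 = 0
  c_6 = 2 = 0·2^0 + 1·2^1
  c_7 = 2 = 0·2^0 + 1·2^1
p-restricted factor λ_0 = (1, 1, 0, 1, 0, 0, 0)
p-restricted factor λ_1 = (1, 0, 1, 1, 0, 1, 1)

((1, 1, 0, 1, 0, 0, 0), (1, 0, 1, 1, 0, 1, 1))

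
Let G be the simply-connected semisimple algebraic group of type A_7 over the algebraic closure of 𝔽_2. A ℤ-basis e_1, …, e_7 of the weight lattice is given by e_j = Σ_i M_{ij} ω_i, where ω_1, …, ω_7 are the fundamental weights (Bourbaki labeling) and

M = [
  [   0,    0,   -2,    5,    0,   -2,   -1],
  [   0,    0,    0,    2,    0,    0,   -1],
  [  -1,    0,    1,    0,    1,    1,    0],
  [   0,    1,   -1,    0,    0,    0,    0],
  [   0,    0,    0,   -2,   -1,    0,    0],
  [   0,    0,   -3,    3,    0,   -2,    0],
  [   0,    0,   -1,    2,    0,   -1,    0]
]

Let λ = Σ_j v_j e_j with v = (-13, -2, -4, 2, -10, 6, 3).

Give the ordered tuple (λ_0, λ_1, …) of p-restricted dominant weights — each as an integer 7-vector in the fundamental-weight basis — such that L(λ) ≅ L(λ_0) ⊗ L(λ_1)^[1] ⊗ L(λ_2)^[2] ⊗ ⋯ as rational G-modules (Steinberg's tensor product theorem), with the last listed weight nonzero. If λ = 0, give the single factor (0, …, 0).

In the fundamental-weight basis, λ has coordinates c = M·v (v = (-13, -2, -4, 2, -10, 6, 3)):
  c_1 = 0*-13 + 0*-2 + -2*-4 + 5*2 + 0*-10 + -2*6 + -1*3 = 3
  c_2 = 0*-13 + 0*-2 + 0*-4 + 2*2 + 0*-10 + 0*6 + -1*3 = 1
  c_3 = -1*-13 + 0*-2 + 1*-4 + 0*2 + 1*-10 + 1*6 + 0*3 = 5
  c_4 = 0*-13 + 1*-2 + -1*-4 + 0*2 + 0*-10 + 0*6 + 0*3 = 2
  c_5 = 0*-13 + 0*-2 + 0*-4 + -2*2 + -1*-10 + 0*6 + 0*3 = 6
  c_6 = 0*-13 + 0*-2 + -3*-4 + 3*2 + 0*-10 + -2*6 + 0*3 = 6
  c_7 = 0*-13 + 0*-2 + -1*-4 + 2*2 + 0*-10 + -1*6 + 0*3 = 2
Writing each c_i in base p = 2:
  c_1 = 3 = 1·2^0 + 1·2^1
  c_2 = 1 = 1·2^0
  c_3 = 5 = 1·2^0 + 0·2^1 + 1·2^2
  c_4 = 2 = 0·2^0 + 1·2^1
  c_5 = 6 = 0·2^0 + 1·2^1 + 1·2^2
  c_6 = 6 = 0·2^0 + 1·2^1 + 1·2^2
  c_7 = 2 = 0·2^0 + 1·2^1
p-restricted factor λ_0 = (1, 1, 1, 0, 0, 0, 0)
p-restricted factor λ_1 = (1, 0, 0, 1, 1, 1, 1)
p-restricted factor λ_2 = (0, 0, 1, 0, 1, 1, 0)

((1, 1, 1, 0, 0, 0, 0), (1, 0, 0, 1, 1, 1, 1), (0, 0, 1, 0, 1, 1, 0))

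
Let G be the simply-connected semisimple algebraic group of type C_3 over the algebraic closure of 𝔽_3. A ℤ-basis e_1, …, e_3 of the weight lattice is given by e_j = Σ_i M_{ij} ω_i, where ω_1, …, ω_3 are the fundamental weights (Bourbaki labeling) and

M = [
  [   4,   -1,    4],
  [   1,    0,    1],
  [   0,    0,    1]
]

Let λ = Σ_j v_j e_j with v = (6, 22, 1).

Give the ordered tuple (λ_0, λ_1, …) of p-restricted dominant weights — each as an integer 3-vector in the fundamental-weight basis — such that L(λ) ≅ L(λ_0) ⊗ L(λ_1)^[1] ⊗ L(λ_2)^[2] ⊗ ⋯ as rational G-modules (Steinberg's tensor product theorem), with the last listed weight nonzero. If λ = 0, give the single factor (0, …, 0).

In the fundamental-weight basis, λ has coordinates c = M·v (v = (6, 22, 1)):
  c_1 = (4)·(6) + (-1)·(22) + (4)·(1) = 6
  c_2 = (1)·(6) + (0)·(22) + (1)·(1) = 7
  c_3 = (0)·(6) + (0)·(22) + (1)·(1) = 1
Writing each c_i in base p = 3:
  c_1 = 6 = 0·3^0 + 2·3^1
  c_2 = 7 = 1·3^0 + 2·3^1
  c_3 = 1 = 1·3^0
p-restricted factor λ_0 = (0, 1, 1)
p-restricted factor λ_1 = (2, 2, 0)

((0, 1, 1), (2, 2, 0))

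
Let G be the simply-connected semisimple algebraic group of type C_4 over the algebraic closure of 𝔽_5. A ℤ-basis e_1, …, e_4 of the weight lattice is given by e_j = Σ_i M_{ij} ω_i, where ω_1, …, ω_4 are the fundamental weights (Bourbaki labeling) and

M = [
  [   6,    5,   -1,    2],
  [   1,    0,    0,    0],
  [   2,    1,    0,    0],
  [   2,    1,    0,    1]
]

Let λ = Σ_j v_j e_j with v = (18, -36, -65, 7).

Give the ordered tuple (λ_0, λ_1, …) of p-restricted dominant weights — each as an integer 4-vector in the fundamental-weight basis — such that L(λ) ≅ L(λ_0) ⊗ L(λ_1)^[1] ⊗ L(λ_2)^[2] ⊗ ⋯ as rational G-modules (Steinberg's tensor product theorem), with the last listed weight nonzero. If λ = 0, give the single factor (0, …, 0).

Change of basis e → ω: c = M·v where v = (18, -36, -65, 7):
  c_1 = (6)·(18) + (5)·(-36) + (-1)·(-65) + (2)·(7) = 7
  c_2 = (1)·(18) + (0)·(-36) + (0)·(-65) + (0)·(7) = 18
  c_3 = (2)·(18) + (1)·(-36) + (0)·(-65) + (0)·(7) = 0
  c_4 = (2)·(18) + (1)·(-36) + (0)·(-65) + (1)·(7) = 7
p = 5; digits c_i = Σ_j d_{ij}·5^j, 0 ≤ d_{ij} < 5:
  c_1 = 7 = 2·5^0 + 1·5^1
  c_2 = 18 = 3·5^0 + 3·5^1
  c_3 = 0
  c_4 = 7 = 2·5^0 + 1·5^1
λ_0 = (2, 3, 0, 2)
λ_1 = (1, 3, 0, 1)

((2, 3, 0, 2), (1, 3, 0, 1))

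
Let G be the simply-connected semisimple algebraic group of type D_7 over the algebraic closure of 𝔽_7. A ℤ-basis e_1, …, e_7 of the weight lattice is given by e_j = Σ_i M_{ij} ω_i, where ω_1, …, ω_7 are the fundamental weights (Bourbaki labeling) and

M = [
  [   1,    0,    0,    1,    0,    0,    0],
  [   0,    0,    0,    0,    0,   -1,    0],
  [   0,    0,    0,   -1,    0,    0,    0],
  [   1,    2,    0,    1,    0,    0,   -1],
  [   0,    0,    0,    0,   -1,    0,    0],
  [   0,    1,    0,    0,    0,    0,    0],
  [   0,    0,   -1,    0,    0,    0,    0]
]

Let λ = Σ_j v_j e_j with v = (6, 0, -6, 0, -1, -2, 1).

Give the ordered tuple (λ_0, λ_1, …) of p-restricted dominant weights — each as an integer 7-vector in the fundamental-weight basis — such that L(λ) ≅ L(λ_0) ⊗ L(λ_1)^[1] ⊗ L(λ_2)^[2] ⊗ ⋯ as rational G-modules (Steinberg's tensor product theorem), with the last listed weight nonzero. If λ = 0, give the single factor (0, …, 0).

Change of basis e → ω: c = M·v where v = (6, 0, -6, 0, -1, -2, 1):
  c_1 = (1)·(6) + (0)·(0) + (0)·(-6) + (1)·(0) + (0)·(-1) + (0)·(-2) + (0)·(1) = 6
  c_2 = (0)·(6) + (0)·(0) + (0)·(-6) + (0)·(0) + (0)·(-1) + (-1)·(-2) + (0)·(1) = 2
  c_3 = (0)·(6) + (0)·(0) + (0)·(-6) + (-1)·(0) + (0)·(-1) + (0)·(-2) + (0)·(1) = 0
  c_4 = (1)·(6) + (2)·(0) + (0)·(-6) + (1)·(0) + (0)·(-1) + (0)·(-2) + (-1)·(1) = 5
  c_5 = (0)·(6) + (0)·(0) + (0)·(-6) + (0)·(0) + (-1)·(-1) + (0)·(-2) + (0)·(1) = 1
  c_6 = (0)·(6) + (1)·(0) + (0)·(-6) + (0)·(0) + (0)·(-1) + (0)·(-2) + (0)·(1) = 0
  c_7 = (0)·(6) + (0)·(0) + (-1)·(-6) + (0)·(0) + (0)·(-1) + (0)·(-2) + (0)·(1) = 6
Expand coordinatewise in base 7:
  c_1 = 6 = 6·7^0
  c_2 = 2 = 2·7^0
  c_3 = 0
  c_4 = 5 = 5·7^0
  c_5 = 1 = 1·7^0
  c_6 = 0
  c_7 = 6 = 6·7^0
Factor λ_0 = (6, 2, 0, 5, 1, 0, 6)

((6, 2, 0, 5, 1, 0, 6),)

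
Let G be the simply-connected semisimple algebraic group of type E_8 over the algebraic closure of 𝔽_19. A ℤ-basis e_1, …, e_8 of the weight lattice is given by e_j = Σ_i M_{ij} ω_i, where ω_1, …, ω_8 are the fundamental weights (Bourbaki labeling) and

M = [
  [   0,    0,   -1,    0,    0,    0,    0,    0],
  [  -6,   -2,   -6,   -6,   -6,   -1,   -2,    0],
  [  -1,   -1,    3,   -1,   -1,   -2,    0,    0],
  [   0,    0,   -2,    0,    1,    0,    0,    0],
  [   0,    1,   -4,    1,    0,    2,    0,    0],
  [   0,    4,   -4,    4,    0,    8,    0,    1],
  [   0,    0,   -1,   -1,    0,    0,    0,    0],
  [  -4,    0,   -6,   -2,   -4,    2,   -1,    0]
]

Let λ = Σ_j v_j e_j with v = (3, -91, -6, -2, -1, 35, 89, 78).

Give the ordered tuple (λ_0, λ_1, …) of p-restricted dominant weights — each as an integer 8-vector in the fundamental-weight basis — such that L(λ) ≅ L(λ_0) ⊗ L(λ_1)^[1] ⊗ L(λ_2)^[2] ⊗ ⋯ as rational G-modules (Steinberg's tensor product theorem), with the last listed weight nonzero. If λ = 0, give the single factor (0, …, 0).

ω-coordinates c = M·v, v = (3, -91, -6, -2, -1, 35, 89, 78):
  c_1 = 0*3 + 0*-91 + -1*-6 + 0*-2 + 0*-1 + 0*35 + 0*89 + 0*78 = 6
  c_2 = -6*3 + -2*-91 + -6*-6 + -6*-2 + -6*-1 + -1*35 + -2*89 + 0*78 = 5
  c_3 = -1*3 + -1*-91 + 3*-6 + -1*-2 + -1*-1 + -2*35 + 0*89 + 0*78 = 3
  c_4 = 0*3 + 0*-91 + -2*-6 + 0*-2 + 1*-1 + 0*35 + 0*89 + 0*78 = 11
  c_5 = 0*3 + 1*-91 + -4*-6 + 1*-2 + 0*-1 + 2*35 + 0*89 + 0*78 = 1
  c_6 = 0*3 + 4*-91 + -4*-6 + 4*-2 + 0*-1 + 8*35 + 0*89 + 1*78 = 10
  c_7 = 0*3 + 0*-91 + -1*-6 + -1*-2 + 0*-1 + 0*35 + 0*89 + 0*78 = 8
  c_8 = -4*3 + 0*-91 + -6*-6 + -2*-2 + -4*-1 + 2*35 + -1*89 + 0*78 = 13
Base-19 expansion of each c_i:
  c_1 = 6 = 6·19^0
  c_2 = 5 = 5·19^0
  c_3 = 3 = 3·19^0
  c_4 = 11 = 11·19^0
  c_5 = 1 = 1·19^0
  c_6 = 10 = 10·19^0
  c_7 = 8 = 8·19^0
  c_8 = 13 = 13·19^0
λ_0 = (6, 5, 3, 11, 1, 10, 8, 13)

((6, 5, 3, 11, 1, 10, 8, 13),)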